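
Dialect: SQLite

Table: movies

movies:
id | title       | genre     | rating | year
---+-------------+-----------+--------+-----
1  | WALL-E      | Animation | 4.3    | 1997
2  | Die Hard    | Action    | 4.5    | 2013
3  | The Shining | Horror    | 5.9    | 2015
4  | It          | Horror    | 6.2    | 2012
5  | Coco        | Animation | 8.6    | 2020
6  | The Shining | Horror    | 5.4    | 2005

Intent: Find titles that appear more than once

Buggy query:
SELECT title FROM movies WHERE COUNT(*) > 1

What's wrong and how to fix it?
Bug: WHERE can't reference COUNT(*); aggregates are computed after WHERE

Fix: GROUP BY title, then filter groups with HAVING COUNT(*) > 1

Corrected query:
SELECT title FROM movies GROUP BY title HAVING COUNT(*) > 1

Result:
title      
-----------
The Shining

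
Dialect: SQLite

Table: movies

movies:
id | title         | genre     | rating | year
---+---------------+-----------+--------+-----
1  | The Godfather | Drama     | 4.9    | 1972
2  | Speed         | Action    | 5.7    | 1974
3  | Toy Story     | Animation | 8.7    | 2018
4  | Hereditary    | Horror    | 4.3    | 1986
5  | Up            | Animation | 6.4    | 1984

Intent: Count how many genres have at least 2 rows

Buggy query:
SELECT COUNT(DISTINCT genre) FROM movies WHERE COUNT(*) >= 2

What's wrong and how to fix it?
Bug: COUNT(*) cannot appear in WHERE; the per-group count doesn't exist yet

Fix: Group first with HAVING COUNT(*) >= 2, then COUNT the resulting groups

Corrected query:
SELECT COUNT(*) FROM (SELECT genre FROM movies GROUP BY genre HAVING COUNT(*) >= 2)

Result:
COUNT(*)
--------
1       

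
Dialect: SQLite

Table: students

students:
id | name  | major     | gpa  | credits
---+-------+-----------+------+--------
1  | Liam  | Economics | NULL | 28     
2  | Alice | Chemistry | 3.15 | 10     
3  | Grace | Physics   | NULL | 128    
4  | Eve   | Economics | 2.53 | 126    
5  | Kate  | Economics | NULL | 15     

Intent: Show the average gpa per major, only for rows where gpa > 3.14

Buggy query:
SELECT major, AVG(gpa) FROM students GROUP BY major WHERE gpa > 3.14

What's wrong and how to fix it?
Bug: Row-level WHERE must come before GROUP BY in the clause order

Fix: Move the WHERE clause before GROUP BY

Corrected query:
SELECT major, AVG(gpa) FROM students WHERE gpa > 3.14 GROUP BY major

Result:
major     | AVG(gpa)
----------+---------
Chemistry | 3.15    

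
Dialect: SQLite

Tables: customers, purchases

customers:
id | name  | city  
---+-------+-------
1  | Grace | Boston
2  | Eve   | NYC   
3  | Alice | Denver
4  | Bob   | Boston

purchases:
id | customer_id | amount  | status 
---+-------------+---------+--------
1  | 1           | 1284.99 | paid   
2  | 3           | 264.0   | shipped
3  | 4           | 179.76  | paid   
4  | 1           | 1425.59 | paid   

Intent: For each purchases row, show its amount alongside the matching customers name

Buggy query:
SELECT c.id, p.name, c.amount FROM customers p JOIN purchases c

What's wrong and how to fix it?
Bug: JOIN with no ON clause produces a cartesian product; every purchases row pairs with every customers row

Fix: Add ON c.customer_id = p.id to the JOIN

Corrected query:
SELECT c.id, p.name, c.amount FROM customers p JOIN purchases c ON c.customer_id = p.id

Result:
id | name  | amount 
---+-------+--------
1  | Grace | 1284.99
2  | Alice | 264    
3  | Bob   | 179.76 
4  | Grace | 1425.59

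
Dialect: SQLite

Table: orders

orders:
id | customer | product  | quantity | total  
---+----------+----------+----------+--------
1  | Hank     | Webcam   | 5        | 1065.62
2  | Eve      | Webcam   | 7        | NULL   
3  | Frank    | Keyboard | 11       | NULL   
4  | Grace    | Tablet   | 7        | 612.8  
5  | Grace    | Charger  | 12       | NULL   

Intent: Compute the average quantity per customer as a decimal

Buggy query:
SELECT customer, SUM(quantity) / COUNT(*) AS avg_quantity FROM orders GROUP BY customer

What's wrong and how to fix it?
Bug: SUM(quantity) and COUNT(*) are both integers; the division truncates the fractional part

Fix: Multiply by 1.0 (or CAST to REAL) to force floating-point division

Corrected query:
SELECT customer, SUM(quantity) * 1.0 / COUNT(*) AS avg_quantity FROM orders GROUP BY customer

Result:
customer | avg_quantity
---------+-------------
Eve      | 7           
Frank    | 11          
Grace    | 9.5         
Hank     | 5           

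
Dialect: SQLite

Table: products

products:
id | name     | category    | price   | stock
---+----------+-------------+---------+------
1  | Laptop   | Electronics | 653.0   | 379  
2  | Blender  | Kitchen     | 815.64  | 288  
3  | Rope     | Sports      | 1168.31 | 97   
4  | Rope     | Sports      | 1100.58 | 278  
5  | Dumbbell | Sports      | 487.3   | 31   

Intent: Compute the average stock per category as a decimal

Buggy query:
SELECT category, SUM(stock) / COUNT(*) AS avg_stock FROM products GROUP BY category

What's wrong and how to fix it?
Bug: SUM(stock) and COUNT(*) are both integers; the division truncates the fractional part

Fix: Multiply by 1.0 (or CAST to REAL) to force floating-point division

Corrected query:
SELECT category, SUM(stock) * 1.0 / COUNT(*) AS avg_stock FROM products GROUP BY category

Result:
category    | avg_stock 
------------+-----------
Electronics | 379       
Kitchen     | 288       
Sports      | 135.333333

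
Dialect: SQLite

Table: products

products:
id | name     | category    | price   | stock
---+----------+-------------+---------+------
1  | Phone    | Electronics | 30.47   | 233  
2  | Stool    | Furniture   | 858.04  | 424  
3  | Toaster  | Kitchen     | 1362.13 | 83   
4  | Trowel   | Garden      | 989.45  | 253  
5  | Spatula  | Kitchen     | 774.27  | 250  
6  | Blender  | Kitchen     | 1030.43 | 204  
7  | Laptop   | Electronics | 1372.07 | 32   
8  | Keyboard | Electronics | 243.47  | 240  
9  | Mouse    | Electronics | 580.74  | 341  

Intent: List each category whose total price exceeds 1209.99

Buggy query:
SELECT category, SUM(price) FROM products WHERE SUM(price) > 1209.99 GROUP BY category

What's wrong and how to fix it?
Bug: Aggregate functions cannot appear in a WHERE clause

Fix: Move the aggregate condition to a HAVING clause

Corrected query:
SELECT category, SUM(price) FROM products GROUP BY category HAVING SUM(price) > 1209.99

Result:
category    | SUM(price)
------------+-----------
Electronics | 2226.75   
Kitchen     | 3166.83   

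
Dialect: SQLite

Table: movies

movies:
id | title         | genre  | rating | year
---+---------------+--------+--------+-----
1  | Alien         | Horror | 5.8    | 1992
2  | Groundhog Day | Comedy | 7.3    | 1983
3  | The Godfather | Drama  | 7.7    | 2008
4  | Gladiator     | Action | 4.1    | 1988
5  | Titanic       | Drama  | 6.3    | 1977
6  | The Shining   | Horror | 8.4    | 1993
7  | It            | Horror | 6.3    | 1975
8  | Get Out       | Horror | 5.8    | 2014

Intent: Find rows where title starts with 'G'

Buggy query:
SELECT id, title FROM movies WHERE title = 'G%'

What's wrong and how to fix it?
Bug: '=' compares the literal string including the % character; pattern matching needs LIKE

Fix: Replace '=' with LIKE so 'G%' is treated as a pattern

Corrected query:
SELECT id, title FROM movies WHERE title LIKE 'G%'

Result:
id | title        
---+--------------
2  | Groundhog Day
4  | Gladiator    
8  | Get Out      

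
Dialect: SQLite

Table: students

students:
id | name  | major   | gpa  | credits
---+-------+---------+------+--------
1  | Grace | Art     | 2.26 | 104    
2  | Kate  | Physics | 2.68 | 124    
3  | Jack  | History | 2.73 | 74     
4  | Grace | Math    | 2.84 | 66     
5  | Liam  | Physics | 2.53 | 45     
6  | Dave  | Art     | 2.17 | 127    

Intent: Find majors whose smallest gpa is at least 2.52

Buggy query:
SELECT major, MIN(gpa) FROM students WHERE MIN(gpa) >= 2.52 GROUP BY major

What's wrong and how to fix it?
Bug: MIN() in WHERE is a misuse of aggregate

Fix: Replace WHERE with HAVING after the GROUP BY

Corrected query:
SELECT major, MIN(gpa) FROM students GROUP BY major HAVING MIN(gpa) >= 2.52

Result:
major   | MIN(gpa)
--------+---------
History | 2.73    
Math    | 2.84    
Physics | 2.53    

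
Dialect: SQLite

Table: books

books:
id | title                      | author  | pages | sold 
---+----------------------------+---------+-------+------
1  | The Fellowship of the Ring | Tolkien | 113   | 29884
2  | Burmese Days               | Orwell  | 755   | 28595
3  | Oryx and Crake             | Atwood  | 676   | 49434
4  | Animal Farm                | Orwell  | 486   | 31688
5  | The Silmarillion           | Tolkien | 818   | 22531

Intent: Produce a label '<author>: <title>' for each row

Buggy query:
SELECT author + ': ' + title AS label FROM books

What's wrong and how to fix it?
Bug: '+' is numeric addition; on text columns SQLite converts them to 0 instead of concatenating

Fix: Replace + with || to concatenate text

Corrected query:
SELECT author || ': ' || title AS label FROM books

Result:
label                              
-----------------------------------
Tolkien: The Fellowship of the Ring
Orwell: Burmese Days               
Atwood: Oryx and Crake             
Orwell: Animal Farm                
Tolkien: The Silmarillion          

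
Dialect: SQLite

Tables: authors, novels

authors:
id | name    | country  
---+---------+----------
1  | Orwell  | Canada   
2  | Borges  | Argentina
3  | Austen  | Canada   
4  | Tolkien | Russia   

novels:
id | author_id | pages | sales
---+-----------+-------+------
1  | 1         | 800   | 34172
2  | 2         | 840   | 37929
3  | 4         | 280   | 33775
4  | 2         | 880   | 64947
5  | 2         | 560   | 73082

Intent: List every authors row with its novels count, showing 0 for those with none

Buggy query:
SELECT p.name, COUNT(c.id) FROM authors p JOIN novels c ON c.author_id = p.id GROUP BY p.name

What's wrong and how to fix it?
Bug: INNER JOIN drops authors rows that have no matching novels rows

Fix: Switch to LEFT JOIN to retain unmatched parent rows

Corrected query:
SELECT p.name, COUNT(c.id) FROM authors p LEFT JOIN novels c ON c.author_id = p.id GROUP BY p.name

Result:
name    | COUNT(c.id)
--------+------------
Austen  | 0          
Borges  | 3          
Orwell  | 1          
Tolkien | 1          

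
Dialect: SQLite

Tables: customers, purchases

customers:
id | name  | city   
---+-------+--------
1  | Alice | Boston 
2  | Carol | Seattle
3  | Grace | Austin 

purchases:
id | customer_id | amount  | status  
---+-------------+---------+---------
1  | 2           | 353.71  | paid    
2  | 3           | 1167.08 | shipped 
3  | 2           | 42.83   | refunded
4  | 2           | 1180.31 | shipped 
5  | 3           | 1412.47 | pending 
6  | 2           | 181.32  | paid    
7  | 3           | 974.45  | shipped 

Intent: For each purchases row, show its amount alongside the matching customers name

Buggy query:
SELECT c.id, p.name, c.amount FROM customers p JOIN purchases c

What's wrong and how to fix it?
Bug: JOIN with no ON clause produces a cartesian product; every purchases row pairs with every customers row

Fix: Add ON c.customer_id = p.id to the JOIN

Corrected query:
SELECT c.id, p.name, c.amount FROM customers p JOIN purchases c ON c.customer_id = p.id

Result:
id | name  | amount 
---+-------+--------
1  | Carol | 353.71 
2  | Grace | 1167.08
3  | Carol | 42.83  
4  | Carol | 1180.31
5  | Grace | 1412.47
6  | Carol | 181.32 
7  | Grace | 974.45 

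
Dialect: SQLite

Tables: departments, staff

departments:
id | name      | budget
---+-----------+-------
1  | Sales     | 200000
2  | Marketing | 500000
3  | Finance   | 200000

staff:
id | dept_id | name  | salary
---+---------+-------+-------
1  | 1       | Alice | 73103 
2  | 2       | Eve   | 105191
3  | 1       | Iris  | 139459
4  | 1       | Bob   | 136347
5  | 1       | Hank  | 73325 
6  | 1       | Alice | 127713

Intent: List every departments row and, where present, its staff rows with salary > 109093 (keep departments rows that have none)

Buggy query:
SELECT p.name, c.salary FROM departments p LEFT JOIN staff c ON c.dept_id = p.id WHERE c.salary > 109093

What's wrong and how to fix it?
Bug: A WHERE condition on the right-hand table after LEFT JOIN drops unmatched parents

Fix: Move the right-table condition into the ON clause so unmatched parents are kept

Corrected query:
SELECT p.name, c.salary FROM departments p LEFT JOIN staff c ON c.dept_id = p.id AND c.salary > 109093

Result:
name      | salary
----------+-------
Sales     | 127713
Sales     | 136347
Sales     | 139459
Marketing | NULL  
Finance   | NULL  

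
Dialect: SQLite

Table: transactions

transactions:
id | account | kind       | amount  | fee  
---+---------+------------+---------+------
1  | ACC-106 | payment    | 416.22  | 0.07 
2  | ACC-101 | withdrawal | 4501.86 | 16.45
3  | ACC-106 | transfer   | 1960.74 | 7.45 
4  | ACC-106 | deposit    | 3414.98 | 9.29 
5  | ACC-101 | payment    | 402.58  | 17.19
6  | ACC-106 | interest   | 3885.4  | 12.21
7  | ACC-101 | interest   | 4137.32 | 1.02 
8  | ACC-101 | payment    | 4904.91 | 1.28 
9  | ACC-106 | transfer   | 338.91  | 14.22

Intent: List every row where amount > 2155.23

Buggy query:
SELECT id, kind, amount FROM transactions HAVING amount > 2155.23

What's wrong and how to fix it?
Bug: HAVING filters the output of aggregation, but this query has no GROUP BY and no aggregate functions, so SQLite rejects it (HAVING clause on a non-aggregate query); the condition here is per row

Fix: Use WHERE for row-level filtering

Corrected query:
SELECT id, kind, amount FROM transactions WHERE amount > 2155.23

Result:
id | kind       | amount 
---+------------+--------
2  | withdrawal | 4501.86
4  | deposit    | 3414.98
6  | interest   | 3885.4 
7  | interest   | 4137.32
8  | payment    | 4904.91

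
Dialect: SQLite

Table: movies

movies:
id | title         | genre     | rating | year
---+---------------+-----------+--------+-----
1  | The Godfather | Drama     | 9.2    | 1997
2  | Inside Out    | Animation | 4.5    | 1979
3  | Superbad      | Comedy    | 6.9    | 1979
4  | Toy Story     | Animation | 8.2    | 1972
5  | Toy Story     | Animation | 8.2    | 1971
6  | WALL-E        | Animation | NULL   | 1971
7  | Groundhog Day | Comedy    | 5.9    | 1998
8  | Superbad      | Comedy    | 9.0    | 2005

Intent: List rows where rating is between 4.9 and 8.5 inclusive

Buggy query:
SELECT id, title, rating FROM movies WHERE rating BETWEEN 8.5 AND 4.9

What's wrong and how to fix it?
Bug: The bounds are reversed; BETWEEN a AND b requires a <= b to match anything

Fix: Write BETWEEN 4.9 AND 8.5

Corrected query:
SELECT id, title, rating FROM movies WHERE rating BETWEEN 4.9 AND 8.5

Result:
id | title         | rating
---+---------------+-------
3  | Superbad      | 6.9   
4  | Toy Story     | 8.2   
5  | Toy Story     | 8.2   
7  | Groundhog Day | 5.9   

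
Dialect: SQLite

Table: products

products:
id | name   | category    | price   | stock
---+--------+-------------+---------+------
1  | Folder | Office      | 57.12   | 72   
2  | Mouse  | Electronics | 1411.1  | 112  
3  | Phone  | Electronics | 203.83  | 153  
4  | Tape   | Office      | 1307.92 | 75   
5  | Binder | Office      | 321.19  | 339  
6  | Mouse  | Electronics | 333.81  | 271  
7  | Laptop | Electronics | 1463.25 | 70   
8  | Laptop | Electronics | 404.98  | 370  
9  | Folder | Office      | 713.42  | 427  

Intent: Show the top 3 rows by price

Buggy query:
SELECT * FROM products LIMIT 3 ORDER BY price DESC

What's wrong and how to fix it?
Bug: ORDER BY cannot follow LIMIT; LIMIT is the final clause

Fix: Sort with ORDER BY, then apply LIMIT

Corrected query:
SELECT * FROM products ORDER BY price DESC LIMIT 3

Result:
id | name   | category    | price   | stock
---+--------+-------------+---------+------
7  | Laptop | Electronics | 1463.25 | 70   
2  | Mouse  | Electronics | 1411.1  | 112  
4  | Tape   | Office      | 1307.92 | 75   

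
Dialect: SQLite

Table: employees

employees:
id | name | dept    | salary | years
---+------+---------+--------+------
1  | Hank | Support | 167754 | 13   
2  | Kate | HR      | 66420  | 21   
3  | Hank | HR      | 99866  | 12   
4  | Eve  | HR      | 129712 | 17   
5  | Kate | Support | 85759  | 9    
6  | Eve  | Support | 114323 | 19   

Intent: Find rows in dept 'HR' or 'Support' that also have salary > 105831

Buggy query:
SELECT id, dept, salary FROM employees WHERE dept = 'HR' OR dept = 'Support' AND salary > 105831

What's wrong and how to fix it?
Bug: Without parentheses, AND is evaluated before OR, so the salary filter only applies to the 'Support' branch

Fix: Add parentheses around the OR so the AND applies to both alternatives

Corrected query:
SELECT id, dept, salary FROM employees WHERE (dept = 'HR' OR dept = 'Support') AND salary > 105831

Result:
id | dept    | salary
---+---------+-------
1  | Support | 167754
4  | HR      | 129712
6  | Support | 114323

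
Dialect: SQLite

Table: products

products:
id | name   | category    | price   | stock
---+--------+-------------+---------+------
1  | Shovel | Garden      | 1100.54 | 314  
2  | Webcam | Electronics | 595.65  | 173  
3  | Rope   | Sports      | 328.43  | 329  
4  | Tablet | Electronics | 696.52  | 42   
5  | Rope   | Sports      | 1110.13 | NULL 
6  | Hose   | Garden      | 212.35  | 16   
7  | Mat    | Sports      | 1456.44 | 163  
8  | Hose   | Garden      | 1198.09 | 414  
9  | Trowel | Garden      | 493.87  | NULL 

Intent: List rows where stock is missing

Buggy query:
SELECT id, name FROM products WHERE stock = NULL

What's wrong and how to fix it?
Bug: '= NULL' is always unknown in SQL three-valued logic, so no rows match

Fix: Use IS NULL to test for NULL

Corrected query:
SELECT id, name FROM products WHERE stock IS NULL

Result:
id | name  
---+-------
5  | Rope  
9  | Trowel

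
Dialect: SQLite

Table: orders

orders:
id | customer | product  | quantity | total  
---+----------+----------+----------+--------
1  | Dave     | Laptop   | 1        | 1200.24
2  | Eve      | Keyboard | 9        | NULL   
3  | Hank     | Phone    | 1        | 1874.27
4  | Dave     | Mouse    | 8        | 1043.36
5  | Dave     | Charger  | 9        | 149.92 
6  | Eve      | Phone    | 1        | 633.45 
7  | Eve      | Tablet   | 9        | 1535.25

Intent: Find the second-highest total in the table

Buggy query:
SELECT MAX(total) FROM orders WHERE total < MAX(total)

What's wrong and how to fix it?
Bug: The inner MAX is an aggregate inside WHERE, which is not allowed

Fix: Compute the overall MAX in a subquery, then take MAX of rows below it

Corrected query:
SELECT MAX(total) FROM orders WHERE total < (SELECT MAX(total) FROM orders)

Result:
MAX(total)
----------
1535.25   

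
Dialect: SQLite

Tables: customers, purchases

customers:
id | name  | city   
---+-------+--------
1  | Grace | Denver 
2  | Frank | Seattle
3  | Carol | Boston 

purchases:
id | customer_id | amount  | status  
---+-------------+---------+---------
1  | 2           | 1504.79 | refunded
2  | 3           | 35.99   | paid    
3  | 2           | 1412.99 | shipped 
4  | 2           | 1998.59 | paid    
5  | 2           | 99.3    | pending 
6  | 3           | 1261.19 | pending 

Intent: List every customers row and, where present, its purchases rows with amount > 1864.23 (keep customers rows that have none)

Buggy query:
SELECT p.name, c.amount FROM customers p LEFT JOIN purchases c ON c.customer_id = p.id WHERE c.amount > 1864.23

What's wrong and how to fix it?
Bug: Filtering c.amount in WHERE discards the NULL rows produced by LEFT JOIN, turning it into an inner join

Fix: Put 'c.amount > 1864.23' in the JOIN's ON clause instead of WHERE

Corrected query:
SELECT p.name, c.amount FROM customers p LEFT JOIN purchases c ON c.customer_id = p.id AND c.amount > 1864.23

Result:
name  | amount 
------+--------
Grace | NULL   
Frank | 1998.59
Carol | NULL   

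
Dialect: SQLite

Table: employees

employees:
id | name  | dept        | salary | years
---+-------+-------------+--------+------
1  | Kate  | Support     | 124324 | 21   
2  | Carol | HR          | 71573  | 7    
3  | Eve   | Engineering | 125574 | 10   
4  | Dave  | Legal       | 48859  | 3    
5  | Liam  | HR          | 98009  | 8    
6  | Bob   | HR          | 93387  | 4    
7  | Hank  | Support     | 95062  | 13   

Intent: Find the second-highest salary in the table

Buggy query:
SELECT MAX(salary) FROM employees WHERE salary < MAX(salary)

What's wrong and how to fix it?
Bug: The inner MAX is an aggregate inside WHERE, which is not allowed

Fix: Put the inner MAX in a scalar subquery

Corrected query:
SELECT MAX(salary) FROM employees WHERE salary < (SELECT MAX(salary) FROM employees)

Result:
MAX(salary)
-----------
124324     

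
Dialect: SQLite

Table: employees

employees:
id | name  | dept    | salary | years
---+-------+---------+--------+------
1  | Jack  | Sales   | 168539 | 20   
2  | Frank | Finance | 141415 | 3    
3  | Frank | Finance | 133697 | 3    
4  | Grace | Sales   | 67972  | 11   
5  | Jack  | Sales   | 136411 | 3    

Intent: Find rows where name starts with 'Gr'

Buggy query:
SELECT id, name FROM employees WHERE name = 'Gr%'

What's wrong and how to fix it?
Bug: Wildcards only work with LIKE; '=' treats '%' as a literal character

Fix: Use LIKE for wildcard pattern matching

Corrected query:
SELECT id, name FROM employees WHERE name LIKE 'Gr%'

Result:
id | name 
---+------
4  | Grace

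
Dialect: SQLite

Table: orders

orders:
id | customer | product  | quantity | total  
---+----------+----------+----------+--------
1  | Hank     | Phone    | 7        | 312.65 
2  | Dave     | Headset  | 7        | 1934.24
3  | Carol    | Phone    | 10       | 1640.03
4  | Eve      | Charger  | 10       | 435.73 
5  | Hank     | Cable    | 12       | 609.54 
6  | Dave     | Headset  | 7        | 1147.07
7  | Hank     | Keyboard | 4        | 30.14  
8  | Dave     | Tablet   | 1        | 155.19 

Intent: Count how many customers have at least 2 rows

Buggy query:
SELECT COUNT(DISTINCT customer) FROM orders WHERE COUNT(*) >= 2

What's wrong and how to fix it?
Bug: WHERE filters individual rows, not groups, so a group-level COUNT is invalid there

Fix: Use a subquery that GROUPs and filters with HAVING, then count its rows

Corrected query:
SELECT COUNT(*) FROM (SELECT customer FROM orders GROUP BY customer HAVING COUNT(*) >= 2)

Result:
COUNT(*)
--------
2       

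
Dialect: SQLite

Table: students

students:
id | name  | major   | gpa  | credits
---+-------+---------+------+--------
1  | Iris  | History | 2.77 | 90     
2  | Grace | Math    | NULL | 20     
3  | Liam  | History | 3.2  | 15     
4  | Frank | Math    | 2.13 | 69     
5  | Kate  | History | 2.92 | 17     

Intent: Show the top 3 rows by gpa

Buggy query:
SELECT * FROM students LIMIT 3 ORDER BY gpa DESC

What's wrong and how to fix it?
Bug: ORDER BY cannot follow LIMIT; LIMIT is the final clause

Fix: Sort with ORDER BY, then apply LIMIT

Corrected query:
SELECT * FROM students ORDER BY gpa DESC LIMIT 3

Result:
id | name | major   | gpa  | credits
---+------+---------+------+--------
3  | Liam | History | 3.2  | 15     
5  | Kate | History | 2.92 | 17     
1  | Iris | History | 2.77 | 90     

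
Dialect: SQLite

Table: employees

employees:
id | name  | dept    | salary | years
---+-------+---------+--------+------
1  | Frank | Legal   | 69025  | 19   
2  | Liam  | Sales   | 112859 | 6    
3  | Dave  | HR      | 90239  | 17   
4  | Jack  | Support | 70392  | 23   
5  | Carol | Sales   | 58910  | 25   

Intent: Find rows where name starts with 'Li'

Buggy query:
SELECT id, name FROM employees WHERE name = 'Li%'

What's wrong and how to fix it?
Bug: '=' compares the literal string including the % character; pattern matching needs LIKE

Fix: Replace '=' with LIKE so 'Li%' is treated as a pattern

Corrected query:
SELECT id, name FROM employees WHERE name LIKE 'Li%'

Result:
id | name
---+-----
2  | Liam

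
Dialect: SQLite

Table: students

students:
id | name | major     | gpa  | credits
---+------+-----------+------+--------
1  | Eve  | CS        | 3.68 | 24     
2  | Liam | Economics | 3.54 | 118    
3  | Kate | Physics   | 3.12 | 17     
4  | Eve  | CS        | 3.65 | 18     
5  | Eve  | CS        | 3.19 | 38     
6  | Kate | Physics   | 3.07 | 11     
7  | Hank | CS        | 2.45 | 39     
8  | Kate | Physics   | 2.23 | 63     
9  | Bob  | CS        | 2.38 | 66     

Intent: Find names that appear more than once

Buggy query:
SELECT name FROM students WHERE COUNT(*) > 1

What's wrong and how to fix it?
Bug: WHERE can't reference COUNT(*); aggregates are computed after WHERE

Fix: Group first, then use HAVING for the count condition

Corrected query:
SELECT name FROM students GROUP BY name HAVING COUNT(*) > 1

Result:
name
----
Eve 
Kate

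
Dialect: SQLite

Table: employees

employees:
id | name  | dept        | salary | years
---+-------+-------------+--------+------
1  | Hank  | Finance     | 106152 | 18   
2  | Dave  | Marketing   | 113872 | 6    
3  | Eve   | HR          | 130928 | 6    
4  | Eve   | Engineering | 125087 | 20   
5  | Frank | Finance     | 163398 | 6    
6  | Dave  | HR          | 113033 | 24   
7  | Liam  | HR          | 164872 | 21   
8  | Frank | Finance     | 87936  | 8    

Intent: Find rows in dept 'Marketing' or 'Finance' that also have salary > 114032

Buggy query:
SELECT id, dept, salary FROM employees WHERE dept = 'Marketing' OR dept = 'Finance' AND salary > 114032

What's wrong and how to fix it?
Bug: AND binds tighter than OR, so this parses as dept = 'Marketing' OR (dept = 'Finance' AND salary > 114032)

Fix: Add parentheses around the OR so the AND applies to both alternatives

Corrected query:
SELECT id, dept, salary FROM employees WHERE (dept = 'Marketing' OR dept = 'Finance') AND salary > 114032

Result:
id | dept    | salary
---+---------+-------
5  | Finance | 163398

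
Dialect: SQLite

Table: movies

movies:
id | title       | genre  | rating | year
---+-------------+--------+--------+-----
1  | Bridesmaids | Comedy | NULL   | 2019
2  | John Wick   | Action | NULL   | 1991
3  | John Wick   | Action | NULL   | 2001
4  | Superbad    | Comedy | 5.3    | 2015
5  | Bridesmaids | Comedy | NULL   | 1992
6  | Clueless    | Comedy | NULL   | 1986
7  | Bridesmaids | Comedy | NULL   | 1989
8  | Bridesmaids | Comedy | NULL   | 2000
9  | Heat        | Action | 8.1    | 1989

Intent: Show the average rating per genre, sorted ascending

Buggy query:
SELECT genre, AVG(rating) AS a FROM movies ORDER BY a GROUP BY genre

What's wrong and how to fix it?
Bug: GROUP BY must precede ORDER BY

Fix: Move ORDER BY to the end, after GROUP BY

Corrected query:
SELECT genre, AVG(rating) AS a FROM movies GROUP BY genre ORDER BY a

Result:
genre  | a  
-------+----
Comedy | 5.3
Action | 8.1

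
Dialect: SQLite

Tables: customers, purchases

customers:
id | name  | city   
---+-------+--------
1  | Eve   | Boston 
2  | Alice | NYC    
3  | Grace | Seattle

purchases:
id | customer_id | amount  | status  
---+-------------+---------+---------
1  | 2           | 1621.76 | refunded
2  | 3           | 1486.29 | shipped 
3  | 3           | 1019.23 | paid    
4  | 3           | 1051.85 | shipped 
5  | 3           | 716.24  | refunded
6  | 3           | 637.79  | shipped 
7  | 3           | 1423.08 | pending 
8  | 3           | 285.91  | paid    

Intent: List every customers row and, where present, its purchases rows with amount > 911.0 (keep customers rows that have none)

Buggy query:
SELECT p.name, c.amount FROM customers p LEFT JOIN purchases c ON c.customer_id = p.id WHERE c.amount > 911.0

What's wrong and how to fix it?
Bug: Filtering c.amount in WHERE discards the NULL rows produced by LEFT JOIN, turning it into an inner join

Fix: Put 'c.amount > 911.0' in the JOIN's ON clause instead of WHERE

Corrected query:
SELECT p.name, c.amount FROM customers p LEFT JOIN purchases c ON c.customer_id = p.id AND c.amount > 911.0

Result:
name  | amount 
------+--------
Eve   | NULL   
Alice | 1621.76
Grace | 1019.23
Grace | 1051.85
Grace | 1423.08
Grace | 1486.29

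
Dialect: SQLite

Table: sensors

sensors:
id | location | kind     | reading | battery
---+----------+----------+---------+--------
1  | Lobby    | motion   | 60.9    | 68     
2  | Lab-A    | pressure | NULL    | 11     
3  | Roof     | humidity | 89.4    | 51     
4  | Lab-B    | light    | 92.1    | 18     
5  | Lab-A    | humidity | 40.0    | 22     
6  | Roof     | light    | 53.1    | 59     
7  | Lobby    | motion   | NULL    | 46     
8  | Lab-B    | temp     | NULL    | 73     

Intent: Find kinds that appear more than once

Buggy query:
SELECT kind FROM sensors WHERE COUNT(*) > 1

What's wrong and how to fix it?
Bug: COUNT(*) is an aggregate and cannot be used in WHERE

Fix: Group first, then use HAVING for the count condition

Corrected query:
SELECT kind FROM sensors GROUP BY kind HAVING COUNT(*) > 1

Result:
kind    
--------
humidity
light   
motion  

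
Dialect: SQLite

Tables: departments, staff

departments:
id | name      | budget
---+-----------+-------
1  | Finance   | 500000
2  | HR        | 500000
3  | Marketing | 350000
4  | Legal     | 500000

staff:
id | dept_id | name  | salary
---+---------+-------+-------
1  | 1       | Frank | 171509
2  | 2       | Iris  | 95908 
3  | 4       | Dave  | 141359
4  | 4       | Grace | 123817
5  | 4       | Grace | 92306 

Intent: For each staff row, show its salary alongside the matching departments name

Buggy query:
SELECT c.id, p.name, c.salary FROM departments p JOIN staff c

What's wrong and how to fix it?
Bug: Missing join condition: each staff row is matched to all departments rows instead of just its own

Fix: Add ON c.dept_id = p.id to the JOIN

Corrected query:
SELECT c.id, p.name, c.salary FROM departments p JOIN staff c ON c.dept_id = p.id

Result:
id | name    | salary
---+---------+-------
1  | Finance | 171509
2  | HR      | 95908 
3  | Legal   | 141359
4  | Legal   | 123817
5  | Legal   | 92306 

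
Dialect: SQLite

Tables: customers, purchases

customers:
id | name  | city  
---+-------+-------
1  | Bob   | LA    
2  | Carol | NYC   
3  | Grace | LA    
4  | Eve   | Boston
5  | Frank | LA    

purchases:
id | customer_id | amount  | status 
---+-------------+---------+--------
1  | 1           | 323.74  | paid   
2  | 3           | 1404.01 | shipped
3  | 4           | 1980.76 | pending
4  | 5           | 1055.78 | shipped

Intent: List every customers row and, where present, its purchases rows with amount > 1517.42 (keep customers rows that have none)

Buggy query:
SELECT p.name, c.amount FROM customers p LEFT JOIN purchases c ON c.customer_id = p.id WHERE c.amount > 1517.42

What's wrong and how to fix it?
Bug: Filtering c.amount in WHERE discards the NULL rows produced by LEFT JOIN, turning it into an inner join

Fix: Put 'c.amount > 1517.42' in the JOIN's ON clause instead of WHERE

Corrected query:
SELECT p.name, c.amount FROM customers p LEFT JOIN purchases c ON c.customer_id = p.id AND c.amount > 1517.42

Result:
name  | amount 
------+--------
Bob   | NULL   
Carol | NULL   
Grace | NULL   
Eve   | 1980.76
Frank | NULL   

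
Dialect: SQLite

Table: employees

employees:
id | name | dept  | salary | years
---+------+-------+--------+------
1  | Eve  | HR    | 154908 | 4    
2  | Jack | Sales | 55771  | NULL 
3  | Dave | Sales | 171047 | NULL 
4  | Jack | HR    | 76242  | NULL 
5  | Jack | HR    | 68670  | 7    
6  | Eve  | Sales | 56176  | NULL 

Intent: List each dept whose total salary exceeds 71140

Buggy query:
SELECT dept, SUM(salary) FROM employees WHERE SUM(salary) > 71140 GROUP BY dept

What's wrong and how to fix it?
Bug: WHERE runs before GROUP BY, so aggregates aren't available there

Fix: Use HAVING (which filters groups after aggregation) instead of WHERE

Corrected query:
SELECT dept, SUM(salary) FROM employees GROUP BY dept HAVING SUM(salary) > 71140

Result:
dept  | SUM(salary)
------+------------
HR    | 299820     
Sales | 282994     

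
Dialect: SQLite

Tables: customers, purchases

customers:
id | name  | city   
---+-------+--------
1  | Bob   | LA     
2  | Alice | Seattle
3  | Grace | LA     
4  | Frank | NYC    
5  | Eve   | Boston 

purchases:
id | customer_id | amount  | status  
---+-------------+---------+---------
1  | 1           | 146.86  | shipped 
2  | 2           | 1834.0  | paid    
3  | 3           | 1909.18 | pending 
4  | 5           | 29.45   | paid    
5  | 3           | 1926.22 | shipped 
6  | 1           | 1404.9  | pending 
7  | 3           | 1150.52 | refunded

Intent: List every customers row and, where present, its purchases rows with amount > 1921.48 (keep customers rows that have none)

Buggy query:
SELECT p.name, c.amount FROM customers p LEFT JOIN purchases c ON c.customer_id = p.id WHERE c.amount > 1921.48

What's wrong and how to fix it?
Bug: A WHERE condition on the right-hand table after LEFT JOIN drops unmatched parents

Fix: Put 'c.amount > 1921.48' in the JOIN's ON clause instead of WHERE

Corrected query:
SELECT p.name, c.amount FROM customers p LEFT JOIN purchases c ON c.customer_id = p.id AND c.amount > 1921.48

Result:
name  | amount 
------+--------
Bob   | NULL   
Alice | NULL   
Grace | 1926.22
Frank | NULL   
Eve   | NULL   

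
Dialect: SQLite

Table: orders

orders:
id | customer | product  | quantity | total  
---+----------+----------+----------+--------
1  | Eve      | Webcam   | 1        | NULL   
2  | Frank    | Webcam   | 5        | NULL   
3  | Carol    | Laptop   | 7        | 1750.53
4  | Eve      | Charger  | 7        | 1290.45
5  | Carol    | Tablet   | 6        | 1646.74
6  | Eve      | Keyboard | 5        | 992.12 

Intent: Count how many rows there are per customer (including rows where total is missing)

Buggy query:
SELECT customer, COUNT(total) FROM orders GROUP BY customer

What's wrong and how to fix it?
Bug: COUNT(total) skips NULLs, so groups with missing total are undercounted

Fix: Use COUNT(*) to count all rows regardless of NULL

Corrected query:
SELECT customer, COUNT(*) FROM orders GROUP BY customer

Result:
customer | COUNT(*)
---------+---------
Carol    | 2       
Eve      | 3       
Frank    | 1       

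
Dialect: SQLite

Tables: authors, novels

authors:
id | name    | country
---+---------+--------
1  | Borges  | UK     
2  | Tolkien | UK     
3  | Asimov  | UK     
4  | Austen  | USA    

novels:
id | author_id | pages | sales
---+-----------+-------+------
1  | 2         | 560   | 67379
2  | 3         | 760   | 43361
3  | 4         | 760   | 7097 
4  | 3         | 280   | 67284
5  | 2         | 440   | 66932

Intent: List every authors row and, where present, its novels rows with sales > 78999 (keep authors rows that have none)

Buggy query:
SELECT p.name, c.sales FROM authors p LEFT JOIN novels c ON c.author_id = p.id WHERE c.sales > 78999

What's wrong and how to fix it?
Bug: Filtering c.sales in WHERE discards the NULL rows produced by LEFT JOIN, turning it into an inner join

Fix: Put 'c.sales > 78999' in the JOIN's ON clause instead of WHERE

Corrected query:
SELECT p.name, c.sales FROM authors p LEFT JOIN novels c ON c.author_id = p.id AND c.sales > 78999

Result:
name    | sales
--------+------
Borges  | NULL 
Tolkien | NULL 
Asimov  | NULL 
Austen  | NULL 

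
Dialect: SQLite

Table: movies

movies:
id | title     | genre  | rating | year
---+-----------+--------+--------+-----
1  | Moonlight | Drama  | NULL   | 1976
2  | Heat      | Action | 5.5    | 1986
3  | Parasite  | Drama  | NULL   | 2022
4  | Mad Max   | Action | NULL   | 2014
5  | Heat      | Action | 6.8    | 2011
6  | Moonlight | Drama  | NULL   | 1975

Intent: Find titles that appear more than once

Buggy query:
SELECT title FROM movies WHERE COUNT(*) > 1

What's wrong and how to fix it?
Bug: WHERE can't reference COUNT(*); aggregates are computed after WHERE

Fix: Group first, then use HAVING for the count condition

Corrected query:
SELECT title FROM movies GROUP BY title HAVING COUNT(*) > 1

Result:
title    
---------
Heat     
Moonlight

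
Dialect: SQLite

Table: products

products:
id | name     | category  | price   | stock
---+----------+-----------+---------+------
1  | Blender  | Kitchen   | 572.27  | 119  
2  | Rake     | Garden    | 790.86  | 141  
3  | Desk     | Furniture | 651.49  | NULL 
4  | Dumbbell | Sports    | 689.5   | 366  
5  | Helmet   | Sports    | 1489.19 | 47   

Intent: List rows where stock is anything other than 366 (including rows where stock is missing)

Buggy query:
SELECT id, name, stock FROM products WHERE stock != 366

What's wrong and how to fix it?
Bug: Inequality against NULL is unknown, not true; rows with NULL are dropped

Fix: Handle NULL separately with IS NULL alongside the inequality

Corrected query:
SELECT id, name, stock FROM products WHERE stock != 366 OR stock IS NULL

Result:
id | name    | stock
---+---------+------
1  | Blender | 119  
2  | Rake    | 141  
3  | Desk    | NULL 
5  | Helmet  | 47   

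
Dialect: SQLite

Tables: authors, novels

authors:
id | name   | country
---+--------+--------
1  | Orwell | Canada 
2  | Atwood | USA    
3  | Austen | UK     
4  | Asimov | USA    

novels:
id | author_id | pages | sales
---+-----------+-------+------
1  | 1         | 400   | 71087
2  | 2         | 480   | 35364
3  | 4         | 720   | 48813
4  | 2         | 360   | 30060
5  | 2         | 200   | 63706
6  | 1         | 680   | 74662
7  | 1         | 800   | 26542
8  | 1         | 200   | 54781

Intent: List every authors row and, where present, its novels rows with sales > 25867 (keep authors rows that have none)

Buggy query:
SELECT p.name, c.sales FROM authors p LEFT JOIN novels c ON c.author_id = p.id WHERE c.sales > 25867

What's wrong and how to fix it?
Bug: Filtering c.sales in WHERE discards the NULL rows produced by LEFT JOIN, turning it into an inner join

Fix: Move the right-table condition into the ON clause so unmatched parents are kept

Corrected query:
SELECT p.name, c.sales FROM authors p LEFT JOIN novels c ON c.author_id = p.id AND c.sales > 25867

Result:
name   | sales
-------+------
Orwell | 26542
Orwell | 54781
Orwell | 71087
Orwell | 74662
Atwood | 30060
Atwood | 35364
Atwood | 63706
Austen | NULL 
Asimov | 48813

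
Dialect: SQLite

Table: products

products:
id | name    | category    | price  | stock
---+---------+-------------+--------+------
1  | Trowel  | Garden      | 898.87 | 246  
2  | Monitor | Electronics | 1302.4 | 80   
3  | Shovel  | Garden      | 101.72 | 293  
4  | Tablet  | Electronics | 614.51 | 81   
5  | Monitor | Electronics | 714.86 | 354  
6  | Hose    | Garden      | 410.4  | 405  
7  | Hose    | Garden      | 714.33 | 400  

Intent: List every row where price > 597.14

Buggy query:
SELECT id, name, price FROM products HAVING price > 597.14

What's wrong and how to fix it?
Bug: This is a non-aggregate query (no GROUP BY, no aggregates), so in SQLite the HAVING clause is invalid here; a row-level condition belongs in WHERE

Fix: Use WHERE for row-level filtering

Corrected query:
SELECT id, name, price FROM products WHERE price > 597.14

Result:
id | name    | price 
---+---------+-------
1  | Trowel  | 898.87
2  | Monitor | 1302.4
4  | Tablet  | 614.51
5  | Monitor | 714.86
7  | Hose    | 714.33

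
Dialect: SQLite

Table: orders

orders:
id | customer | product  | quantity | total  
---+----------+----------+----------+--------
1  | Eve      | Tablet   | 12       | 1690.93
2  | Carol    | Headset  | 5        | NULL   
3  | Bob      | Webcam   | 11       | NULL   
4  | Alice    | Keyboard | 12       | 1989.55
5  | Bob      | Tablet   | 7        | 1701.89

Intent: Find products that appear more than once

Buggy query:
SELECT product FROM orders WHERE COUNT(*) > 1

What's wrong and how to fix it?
Bug: COUNT(*) is an aggregate and cannot be used in WHERE

Fix: GROUP BY product, then filter groups with HAVING COUNT(*) > 1

Corrected query:
SELECT product FROM orders GROUP BY product HAVING COUNT(*) > 1

Result:
product
-------
Tablet 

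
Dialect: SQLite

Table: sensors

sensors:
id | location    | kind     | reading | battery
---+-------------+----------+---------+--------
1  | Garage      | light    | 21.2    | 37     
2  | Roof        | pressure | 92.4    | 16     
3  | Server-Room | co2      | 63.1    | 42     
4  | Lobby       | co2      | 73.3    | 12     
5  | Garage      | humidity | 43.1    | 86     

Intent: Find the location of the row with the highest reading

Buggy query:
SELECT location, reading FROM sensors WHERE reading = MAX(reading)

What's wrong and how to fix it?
Bug: MAX(reading) is an aggregate and cannot be used directly in WHERE

Fix: Wrap MAX in a scalar subquery so WHERE compares against a single value

Corrected query:
SELECT location, reading FROM sensors WHERE reading = (SELECT MAX(reading) FROM sensors)

Result:
location | reading
---------+--------
Roof     | 92.4   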